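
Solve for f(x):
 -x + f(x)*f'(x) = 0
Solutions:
 f(x) = -sqrt(C1 + x^2)
 f(x) = sqrt(C1 + x^2)


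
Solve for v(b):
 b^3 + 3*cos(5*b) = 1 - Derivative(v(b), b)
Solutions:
 v(b) = C1 - b^4/4 + b - 3*sin(5*b)/5


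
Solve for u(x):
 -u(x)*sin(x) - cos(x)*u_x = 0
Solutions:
 u(x) = C1*cos(x)


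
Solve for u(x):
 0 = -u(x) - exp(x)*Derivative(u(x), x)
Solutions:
 u(x) = C1*exp(exp(-x))


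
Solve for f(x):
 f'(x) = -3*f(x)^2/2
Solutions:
 f(x) = 2/(C1 + 3*x)


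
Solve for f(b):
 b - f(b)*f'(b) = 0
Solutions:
 f(b) = -sqrt(C1 + b^2)
 f(b) = sqrt(C1 + b^2)


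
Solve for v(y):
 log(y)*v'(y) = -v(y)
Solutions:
 v(y) = C1*exp(-li(y))


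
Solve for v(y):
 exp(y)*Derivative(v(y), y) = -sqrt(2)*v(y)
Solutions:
 v(y) = C1*exp(sqrt(2)*exp(-y))


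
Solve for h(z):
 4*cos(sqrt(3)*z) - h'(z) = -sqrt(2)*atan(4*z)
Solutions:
 h(z) = C1 + sqrt(2)*(z*atan(4*z) - log(16*z^2 + 1)/8) + 4*sqrt(3)*sin(sqrt(3)*z)/3


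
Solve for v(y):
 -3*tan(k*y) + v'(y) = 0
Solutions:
 v(y) = C1 + 3*Piecewise((-log(cos(k*y))/k, Ne(k, 0)), (0, True))


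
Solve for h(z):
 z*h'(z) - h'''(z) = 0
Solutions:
 h(z) = C1 + Integral(C2*airyai(z) + C3*airybi(z), z)


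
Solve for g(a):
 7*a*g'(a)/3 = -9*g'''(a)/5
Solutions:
 g(a) = C1 + Integral(C2*airyai(-35^(1/3)*a/3) + C3*airybi(-35^(1/3)*a/3), a)


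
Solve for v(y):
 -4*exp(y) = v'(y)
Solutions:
 v(y) = C1 - 4*exp(y)


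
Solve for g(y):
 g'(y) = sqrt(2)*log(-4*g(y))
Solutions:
 -sqrt(2)*Integral(1/(log(-_y) + 2*log(2)), (_y, g(y)))/2 = C1 - y


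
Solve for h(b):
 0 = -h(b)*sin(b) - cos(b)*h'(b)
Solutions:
 h(b) = C1*cos(b)


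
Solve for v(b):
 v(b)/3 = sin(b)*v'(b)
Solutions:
 v(b) = C1*(cos(b) - 1)^(1/6)/(cos(b) + 1)^(1/6)


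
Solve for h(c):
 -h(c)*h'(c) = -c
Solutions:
 h(c) = -sqrt(C1 + c^2)
 h(c) = sqrt(C1 + c^2)


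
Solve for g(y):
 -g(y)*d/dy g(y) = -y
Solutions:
 g(y) = -sqrt(C1 + y^2)
 g(y) = sqrt(C1 + y^2)


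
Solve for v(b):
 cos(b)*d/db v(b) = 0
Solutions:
 v(b) = C1


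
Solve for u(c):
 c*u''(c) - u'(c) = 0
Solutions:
 u(c) = C1 + C2*c^2


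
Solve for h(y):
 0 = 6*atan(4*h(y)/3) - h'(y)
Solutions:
 Integral(1/atan(4*_y/3), (_y, h(y))) = C1 + 6*y


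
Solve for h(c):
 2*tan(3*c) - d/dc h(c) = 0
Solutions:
 h(c) = C1 - 2*log(cos(3*c))/3


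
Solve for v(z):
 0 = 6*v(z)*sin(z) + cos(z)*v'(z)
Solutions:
 v(z) = C1*cos(z)^6


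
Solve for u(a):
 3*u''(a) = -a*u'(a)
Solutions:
 u(a) = C1 + C2*erf(sqrt(6)*a/6)


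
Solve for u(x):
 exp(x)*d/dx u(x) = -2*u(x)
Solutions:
 u(x) = C1*exp(2*exp(-x))


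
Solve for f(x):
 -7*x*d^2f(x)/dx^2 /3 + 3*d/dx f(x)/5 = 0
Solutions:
 f(x) = C1 + C2*x^(44/35)


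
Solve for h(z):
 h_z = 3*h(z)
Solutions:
 h(z) = C1*exp(3*z)


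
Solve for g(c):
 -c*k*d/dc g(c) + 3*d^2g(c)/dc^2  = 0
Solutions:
 g(c) = Piecewise((-sqrt(6)*sqrt(pi)*C1*erf(sqrt(6)*c*sqrt(-k)/6)/(2*sqrt(-k)) - C2, (k > 0) | (k < 0)), (-C1*c - C2, True))


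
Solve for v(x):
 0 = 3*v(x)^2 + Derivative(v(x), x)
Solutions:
 v(x) = 1/(C1 + 3*x)


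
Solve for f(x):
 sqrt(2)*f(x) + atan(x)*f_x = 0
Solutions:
 f(x) = C1*exp(-sqrt(2)*Integral(1/atan(x), x))


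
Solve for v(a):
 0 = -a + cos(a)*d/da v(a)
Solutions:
 v(a) = C1 + Integral(a/cos(a), a)


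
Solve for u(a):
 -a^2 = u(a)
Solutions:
 u(a) = -a^2


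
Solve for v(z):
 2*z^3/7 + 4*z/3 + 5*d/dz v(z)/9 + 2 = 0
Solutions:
 v(z) = C1 - 9*z^4/70 - 6*z^2/5 - 18*z/5


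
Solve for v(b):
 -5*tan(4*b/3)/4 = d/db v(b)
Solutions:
 v(b) = C1 + 15*log(cos(4*b/3))/16


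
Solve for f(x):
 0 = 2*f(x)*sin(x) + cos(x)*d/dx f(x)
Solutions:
 f(x) = C1*cos(x)^2


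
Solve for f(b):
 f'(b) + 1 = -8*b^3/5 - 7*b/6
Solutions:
 f(b) = C1 - 2*b^4/5 - 7*b^2/12 - b


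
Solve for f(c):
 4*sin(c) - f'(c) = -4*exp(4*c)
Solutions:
 f(c) = C1 + exp(4*c) - 4*cos(c)


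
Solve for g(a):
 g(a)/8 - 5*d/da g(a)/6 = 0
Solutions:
 g(a) = C1*exp(3*a/20)


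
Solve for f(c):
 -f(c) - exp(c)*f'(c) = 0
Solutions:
 f(c) = C1*exp(exp(-c))


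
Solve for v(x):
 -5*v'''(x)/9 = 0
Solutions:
 v(x) = C1 + C2*x + C3*x^2


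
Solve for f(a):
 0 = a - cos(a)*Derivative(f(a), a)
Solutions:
 f(a) = C1 + Integral(a/cos(a), a)


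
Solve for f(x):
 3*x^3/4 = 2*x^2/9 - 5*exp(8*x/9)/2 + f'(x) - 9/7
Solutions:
 f(x) = C1 + 3*x^4/16 - 2*x^3/27 + 9*x/7 + 45*exp(8*x/9)/16


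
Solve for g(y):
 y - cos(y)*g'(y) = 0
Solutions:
 g(y) = C1 + Integral(y/cos(y), y)


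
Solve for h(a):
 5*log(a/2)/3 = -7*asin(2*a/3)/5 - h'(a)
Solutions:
 h(a) = C1 - 5*a*log(a)/3 - 7*a*asin(2*a/3)/5 + 5*a*log(2)/3 + 5*a/3 - 7*sqrt(9 - 4*a^2)/10


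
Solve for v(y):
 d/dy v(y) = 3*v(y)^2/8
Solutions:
 v(y) = -8/(C1 + 3*y)


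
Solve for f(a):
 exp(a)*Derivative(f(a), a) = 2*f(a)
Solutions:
 f(a) = C1*exp(-2*exp(-a))


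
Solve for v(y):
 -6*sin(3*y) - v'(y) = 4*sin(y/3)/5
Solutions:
 v(y) = C1 + 12*cos(y/3)/5 + 2*cos(3*y)


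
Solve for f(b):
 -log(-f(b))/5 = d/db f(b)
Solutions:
 -li(-f(b)) = C1 - b/5


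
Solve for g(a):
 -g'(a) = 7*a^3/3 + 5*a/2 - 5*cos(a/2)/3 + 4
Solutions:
 g(a) = C1 - 7*a^4/12 - 5*a^2/4 - 4*a + 10*sin(a/2)/3


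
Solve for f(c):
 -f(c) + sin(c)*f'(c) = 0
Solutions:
 f(c) = C1*sqrt(cos(c) - 1)/sqrt(cos(c) + 1)


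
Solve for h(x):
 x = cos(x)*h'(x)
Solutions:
 h(x) = C1 + Integral(x/cos(x), x)


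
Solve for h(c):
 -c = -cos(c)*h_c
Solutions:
 h(c) = C1 + Integral(c/cos(c), c)


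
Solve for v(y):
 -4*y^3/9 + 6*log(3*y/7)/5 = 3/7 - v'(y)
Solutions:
 v(y) = C1 + y^4/9 - 6*y*log(y)/5 - 6*y*log(3)/5 + 57*y/35 + 6*y*log(7)/5


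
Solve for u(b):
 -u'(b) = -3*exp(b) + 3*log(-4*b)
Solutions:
 u(b) = C1 - 3*b*log(-b) + 3*b*(1 - 2*log(2)) + 3*exp(b)


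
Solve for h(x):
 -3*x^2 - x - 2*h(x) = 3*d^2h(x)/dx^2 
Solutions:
 h(x) = C1*sin(sqrt(6)*x/3) + C2*cos(sqrt(6)*x/3) - 3*x^2/2 - x/2 + 9/2


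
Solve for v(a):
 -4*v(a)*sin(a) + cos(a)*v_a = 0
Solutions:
 v(a) = C1/cos(a)^4


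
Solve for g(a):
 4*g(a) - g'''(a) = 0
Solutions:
 g(a) = C3*exp(2^(2/3)*a) + (C1*sin(2^(2/3)*sqrt(3)*a/2) + C2*cos(2^(2/3)*sqrt(3)*a/2))*exp(-2^(2/3)*a/2)


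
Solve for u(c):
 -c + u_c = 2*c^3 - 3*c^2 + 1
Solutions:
 u(c) = C1 + c^4/2 - c^3 + c^2/2 + c


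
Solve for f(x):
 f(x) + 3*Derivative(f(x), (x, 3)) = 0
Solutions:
 f(x) = C3*exp(-3^(2/3)*x/3) + (C1*sin(3^(1/6)*x/2) + C2*cos(3^(1/6)*x/2))*exp(3^(2/3)*x/6)


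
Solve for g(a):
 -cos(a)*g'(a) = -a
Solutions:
 g(a) = C1 + Integral(a/cos(a), a)


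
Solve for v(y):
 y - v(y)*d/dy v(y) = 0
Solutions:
 v(y) = -sqrt(C1 + y^2)
 v(y) = sqrt(C1 + y^2)


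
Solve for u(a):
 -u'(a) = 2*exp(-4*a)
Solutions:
 u(a) = C1 + exp(-4*a)/2


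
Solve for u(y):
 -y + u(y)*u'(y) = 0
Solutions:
 u(y) = -sqrt(C1 + y^2)
 u(y) = sqrt(C1 + y^2)


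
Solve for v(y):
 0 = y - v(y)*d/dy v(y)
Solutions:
 v(y) = -sqrt(C1 + y^2)
 v(y) = sqrt(C1 + y^2)


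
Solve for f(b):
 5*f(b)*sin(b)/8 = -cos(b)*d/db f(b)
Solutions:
 f(b) = C1*cos(b)^(5/8)


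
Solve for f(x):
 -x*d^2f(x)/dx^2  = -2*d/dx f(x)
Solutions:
 f(x) = C1 + C2*x^3


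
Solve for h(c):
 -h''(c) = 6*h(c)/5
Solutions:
 h(c) = C1*sin(sqrt(30)*c/5) + C2*cos(sqrt(30)*c/5)


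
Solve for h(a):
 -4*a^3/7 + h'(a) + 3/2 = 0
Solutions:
 h(a) = C1 + a^4/7 - 3*a/2


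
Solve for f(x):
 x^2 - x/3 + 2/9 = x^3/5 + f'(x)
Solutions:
 f(x) = C1 - x^4/20 + x^3/3 - x^2/6 + 2*x/9


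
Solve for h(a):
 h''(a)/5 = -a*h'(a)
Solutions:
 h(a) = C1 + C2*erf(sqrt(10)*a/2)


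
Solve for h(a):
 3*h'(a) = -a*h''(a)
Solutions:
 h(a) = C1 + C2/a^2


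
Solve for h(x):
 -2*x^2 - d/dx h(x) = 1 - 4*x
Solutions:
 h(x) = C1 - 2*x^3/3 + 2*x^2 - x


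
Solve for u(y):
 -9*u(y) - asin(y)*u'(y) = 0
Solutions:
 u(y) = C1*exp(-9*Integral(1/asin(y), y))


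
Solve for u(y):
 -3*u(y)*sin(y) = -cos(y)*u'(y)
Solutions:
 u(y) = C1/cos(y)^3


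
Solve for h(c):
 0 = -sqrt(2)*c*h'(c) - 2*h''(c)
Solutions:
 h(c) = C1 + C2*erf(2^(1/4)*c/2)


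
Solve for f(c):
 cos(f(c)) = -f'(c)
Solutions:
 f(c) = pi - asin((C1 + exp(2*c))/(C1 - exp(2*c)))
 f(c) = asin((C1 + exp(2*c))/(C1 - exp(2*c)))


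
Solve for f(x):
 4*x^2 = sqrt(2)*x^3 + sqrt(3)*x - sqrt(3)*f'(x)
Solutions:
 f(x) = C1 + sqrt(6)*x^4/12 - 4*sqrt(3)*x^3/9 + x^2/2


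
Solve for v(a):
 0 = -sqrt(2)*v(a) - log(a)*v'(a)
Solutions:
 v(a) = C1*exp(-sqrt(2)*li(a))


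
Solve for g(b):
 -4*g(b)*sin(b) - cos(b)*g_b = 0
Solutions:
 g(b) = C1*cos(b)^4


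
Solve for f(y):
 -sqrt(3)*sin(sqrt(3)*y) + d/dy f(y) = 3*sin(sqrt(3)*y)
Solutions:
 f(y) = C1 - sqrt(3)*cos(sqrt(3)*y) - cos(sqrt(3)*y)


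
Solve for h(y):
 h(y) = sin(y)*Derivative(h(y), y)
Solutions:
 h(y) = C1*sqrt(cos(y) - 1)/sqrt(cos(y) + 1)


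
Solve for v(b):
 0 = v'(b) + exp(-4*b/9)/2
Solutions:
 v(b) = C1 + 9*exp(-4*b/9)/8


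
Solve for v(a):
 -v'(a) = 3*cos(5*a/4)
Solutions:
 v(a) = C1 - 12*sin(5*a/4)/5


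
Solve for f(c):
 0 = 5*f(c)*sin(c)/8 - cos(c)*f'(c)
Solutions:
 f(c) = C1/cos(c)^(5/8)


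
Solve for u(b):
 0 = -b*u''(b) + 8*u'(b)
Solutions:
 u(b) = C1 + C2*b^9


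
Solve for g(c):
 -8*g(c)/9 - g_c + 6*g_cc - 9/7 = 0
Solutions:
 g(c) = C1*exp(c*(3 - sqrt(201))/36) + C2*exp(c*(3 + sqrt(201))/36) - 81/56


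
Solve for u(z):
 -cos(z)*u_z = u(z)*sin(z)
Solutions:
 u(z) = C1*cos(z)


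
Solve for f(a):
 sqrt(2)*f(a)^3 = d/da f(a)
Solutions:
 f(a) = -sqrt(2)*sqrt(-1/(C1 + sqrt(2)*a))/2
 f(a) = sqrt(2)*sqrt(-1/(C1 + sqrt(2)*a))/2


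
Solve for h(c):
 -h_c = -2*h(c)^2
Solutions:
 h(c) = -1/(C1 + 2*c)


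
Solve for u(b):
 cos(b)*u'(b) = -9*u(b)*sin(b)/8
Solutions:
 u(b) = C1*cos(b)^(9/8)


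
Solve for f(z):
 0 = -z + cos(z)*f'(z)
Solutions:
 f(z) = C1 + Integral(z/cos(z), z)


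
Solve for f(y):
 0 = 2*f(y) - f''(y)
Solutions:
 f(y) = C1*exp(-sqrt(2)*y) + C2*exp(sqrt(2)*y)


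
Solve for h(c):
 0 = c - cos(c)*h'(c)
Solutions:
 h(c) = C1 + Integral(c/cos(c), c)


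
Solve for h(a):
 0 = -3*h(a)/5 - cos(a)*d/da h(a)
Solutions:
 h(a) = C1*(sin(a) - 1)^(3/10)/(sin(a) + 1)^(3/10)


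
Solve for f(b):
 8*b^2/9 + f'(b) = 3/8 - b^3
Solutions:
 f(b) = C1 - b^4/4 - 8*b^3/27 + 3*b/8


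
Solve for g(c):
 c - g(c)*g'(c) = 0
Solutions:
 g(c) = -sqrt(C1 + c^2)
 g(c) = sqrt(C1 + c^2)


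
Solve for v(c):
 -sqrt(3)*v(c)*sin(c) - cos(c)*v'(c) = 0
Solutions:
 v(c) = C1*cos(c)^(sqrt(3))


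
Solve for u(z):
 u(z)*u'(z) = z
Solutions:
 u(z) = -sqrt(C1 + z^2)
 u(z) = sqrt(C1 + z^2)


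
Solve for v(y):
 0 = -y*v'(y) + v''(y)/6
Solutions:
 v(y) = C1 + C2*erfi(sqrt(3)*y)


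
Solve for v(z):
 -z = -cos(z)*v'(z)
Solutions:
 v(z) = C1 + Integral(z/cos(z), z)


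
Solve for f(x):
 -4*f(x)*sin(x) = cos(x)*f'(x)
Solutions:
 f(x) = C1*cos(x)^4


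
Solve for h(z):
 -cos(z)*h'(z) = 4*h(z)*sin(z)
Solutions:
 h(z) = C1*cos(z)^4


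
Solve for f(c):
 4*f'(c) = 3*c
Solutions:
 f(c) = C1 + 3*c^2/8


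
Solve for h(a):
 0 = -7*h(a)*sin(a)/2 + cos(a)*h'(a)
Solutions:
 h(a) = C1/cos(a)^(7/2)


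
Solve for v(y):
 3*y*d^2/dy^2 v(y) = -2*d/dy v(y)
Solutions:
 v(y) = C1 + C2*y^(1/3)


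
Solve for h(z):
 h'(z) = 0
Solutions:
 h(z) = C1


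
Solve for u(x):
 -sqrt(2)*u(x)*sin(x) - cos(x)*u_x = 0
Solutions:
 u(x) = C1*cos(x)^(sqrt(2))


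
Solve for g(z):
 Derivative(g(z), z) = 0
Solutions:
 g(z) = C1


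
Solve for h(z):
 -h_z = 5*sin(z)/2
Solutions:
 h(z) = C1 + 5*cos(z)/2


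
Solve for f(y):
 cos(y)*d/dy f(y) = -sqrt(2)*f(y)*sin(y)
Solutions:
 f(y) = C1*cos(y)^(sqrt(2))


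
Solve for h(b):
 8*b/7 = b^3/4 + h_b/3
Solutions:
 h(b) = C1 - 3*b^4/16 + 12*b^2/7


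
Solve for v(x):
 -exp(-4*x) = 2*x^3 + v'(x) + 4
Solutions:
 v(x) = C1 - x^4/2 - 4*x + exp(-4*x)/4


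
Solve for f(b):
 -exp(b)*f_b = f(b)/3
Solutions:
 f(b) = C1*exp(exp(-b)/3)


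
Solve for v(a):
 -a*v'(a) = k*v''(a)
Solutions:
 v(a) = C1 + C2*sqrt(k)*erf(sqrt(2)*a*sqrt(1/k)/2)


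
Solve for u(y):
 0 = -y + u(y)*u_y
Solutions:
 u(y) = -sqrt(C1 + y^2)
 u(y) = sqrt(C1 + y^2)


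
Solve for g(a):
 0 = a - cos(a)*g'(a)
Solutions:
 g(a) = C1 + Integral(a/cos(a), a)


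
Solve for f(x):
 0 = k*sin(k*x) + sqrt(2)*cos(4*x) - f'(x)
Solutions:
 f(x) = C1 + sqrt(2)*sin(4*x)/4 - cos(k*x)


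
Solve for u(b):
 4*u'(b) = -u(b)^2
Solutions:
 u(b) = 4/(C1 + b)


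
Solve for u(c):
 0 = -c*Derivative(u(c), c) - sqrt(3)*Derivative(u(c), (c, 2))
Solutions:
 u(c) = C1 + C2*erf(sqrt(2)*3^(3/4)*c/6)


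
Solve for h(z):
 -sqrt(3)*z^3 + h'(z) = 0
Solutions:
 h(z) = C1 + sqrt(3)*z^4/4


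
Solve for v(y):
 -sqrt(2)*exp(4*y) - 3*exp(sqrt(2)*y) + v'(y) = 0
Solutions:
 v(y) = C1 + sqrt(2)*exp(4*y)/4 + 3*sqrt(2)*exp(sqrt(2)*y)/2


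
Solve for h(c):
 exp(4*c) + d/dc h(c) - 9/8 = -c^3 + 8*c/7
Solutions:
 h(c) = C1 - c^4/4 + 4*c^2/7 + 9*c/8 - exp(4*c)/4


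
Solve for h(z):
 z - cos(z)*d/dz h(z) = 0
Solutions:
 h(z) = C1 + Integral(z/cos(z), z)


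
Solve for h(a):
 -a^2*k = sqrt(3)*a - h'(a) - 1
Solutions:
 h(a) = C1 + a^3*k/3 + sqrt(3)*a^2/2 - a


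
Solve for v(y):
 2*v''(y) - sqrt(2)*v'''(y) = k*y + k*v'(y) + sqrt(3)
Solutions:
 v(y) = C1 + C2*exp(sqrt(2)*y*(1 - sqrt(-sqrt(2)*k + 1))/2) + C3*exp(sqrt(2)*y*(sqrt(-sqrt(2)*k + 1) + 1)/2) - y^2/2 - 2*y/k - sqrt(3)*y/k


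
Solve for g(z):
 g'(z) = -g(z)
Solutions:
 g(z) = C1*exp(-z)


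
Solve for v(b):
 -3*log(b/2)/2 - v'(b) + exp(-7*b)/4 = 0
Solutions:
 v(b) = C1 - 3*b*log(b)/2 + 3*b*(log(2) + 1)/2 - exp(-7*b)/28


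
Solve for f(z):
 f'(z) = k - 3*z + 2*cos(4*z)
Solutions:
 f(z) = C1 + k*z - 3*z^2/2 + sin(4*z)/2


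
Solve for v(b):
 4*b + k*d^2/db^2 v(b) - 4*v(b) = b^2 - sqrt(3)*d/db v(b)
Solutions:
 v(b) = C1*exp(b*(sqrt(16*k + 3) - sqrt(3))/(2*k)) + C2*exp(-b*(sqrt(16*k + 3) + sqrt(3))/(2*k)) - b^2/4 - sqrt(3)*b/8 + b - k/8 - 3/32 + sqrt(3)/4


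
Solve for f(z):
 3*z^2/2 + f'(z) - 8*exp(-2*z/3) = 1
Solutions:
 f(z) = C1 - z^3/2 + z - 12*exp(-2*z/3)


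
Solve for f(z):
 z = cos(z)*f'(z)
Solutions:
 f(z) = C1 + Integral(z/cos(z), z)


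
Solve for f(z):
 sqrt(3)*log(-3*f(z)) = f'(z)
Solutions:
 -sqrt(3)*Integral(1/(log(-_y) + log(3)), (_y, f(z)))/3 = C1 - z


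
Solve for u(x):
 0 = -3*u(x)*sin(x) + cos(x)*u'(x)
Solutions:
 u(x) = C1/cos(x)^3


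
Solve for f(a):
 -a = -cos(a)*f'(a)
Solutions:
 f(a) = C1 + Integral(a/cos(a), a)


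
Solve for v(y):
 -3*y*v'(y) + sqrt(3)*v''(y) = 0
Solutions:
 v(y) = C1 + C2*erfi(sqrt(2)*3^(1/4)*y/2)


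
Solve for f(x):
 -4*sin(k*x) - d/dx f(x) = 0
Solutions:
 f(x) = C1 + 4*cos(k*x)/k


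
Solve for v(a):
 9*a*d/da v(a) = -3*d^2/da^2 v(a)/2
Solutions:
 v(a) = C1 + C2*erf(sqrt(3)*a)


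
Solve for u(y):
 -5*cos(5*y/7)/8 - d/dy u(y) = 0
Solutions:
 u(y) = C1 - 7*sin(5*y/7)/8


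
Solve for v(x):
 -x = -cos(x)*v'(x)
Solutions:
 v(x) = C1 + Integral(x/cos(x), x)


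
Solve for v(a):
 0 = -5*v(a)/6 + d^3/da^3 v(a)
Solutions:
 v(a) = C3*exp(5^(1/3)*6^(2/3)*a/6) + (C1*sin(2^(2/3)*3^(1/6)*5^(1/3)*a/4) + C2*cos(2^(2/3)*3^(1/6)*5^(1/3)*a/4))*exp(-5^(1/3)*6^(2/3)*a/12)


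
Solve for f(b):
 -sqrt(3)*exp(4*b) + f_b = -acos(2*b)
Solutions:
 f(b) = C1 - b*acos(2*b) + sqrt(1 - 4*b^2)/2 + sqrt(3)*exp(4*b)/4


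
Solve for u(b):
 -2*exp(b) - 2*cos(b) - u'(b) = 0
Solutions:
 u(b) = C1 - 2*exp(b) - 2*sin(b)


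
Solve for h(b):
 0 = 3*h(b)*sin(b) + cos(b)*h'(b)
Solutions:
 h(b) = C1*cos(b)^3


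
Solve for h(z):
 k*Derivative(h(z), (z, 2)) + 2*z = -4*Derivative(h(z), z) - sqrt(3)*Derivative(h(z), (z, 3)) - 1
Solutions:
 h(z) = C1 + C2*exp(sqrt(3)*z*(-k + sqrt(k^2 - 16*sqrt(3)))/6) + C3*exp(-sqrt(3)*z*(k + sqrt(k^2 - 16*sqrt(3)))/6) + k*z/8 - z^2/4 - z/4


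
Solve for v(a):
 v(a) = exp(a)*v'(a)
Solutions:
 v(a) = C1*exp(-exp(-a))


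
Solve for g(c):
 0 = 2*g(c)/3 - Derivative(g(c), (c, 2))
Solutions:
 g(c) = C1*exp(-sqrt(6)*c/3) + C2*exp(sqrt(6)*c/3)


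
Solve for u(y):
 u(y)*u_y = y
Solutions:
 u(y) = -sqrt(C1 + y^2)
 u(y) = sqrt(C1 + y^2)


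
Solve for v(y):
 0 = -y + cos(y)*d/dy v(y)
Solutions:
 v(y) = C1 + Integral(y/cos(y), y)


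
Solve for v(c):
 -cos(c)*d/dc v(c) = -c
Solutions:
 v(c) = C1 + Integral(c/cos(c), c)


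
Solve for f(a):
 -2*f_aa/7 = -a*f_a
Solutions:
 f(a) = C1 + C2*erfi(sqrt(7)*a/2)


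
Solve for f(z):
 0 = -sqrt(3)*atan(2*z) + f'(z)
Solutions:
 f(z) = C1 + sqrt(3)*(z*atan(2*z) - log(4*z^2 + 1)/4)


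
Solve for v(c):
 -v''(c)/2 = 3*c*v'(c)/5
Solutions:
 v(c) = C1 + C2*erf(sqrt(15)*c/5)


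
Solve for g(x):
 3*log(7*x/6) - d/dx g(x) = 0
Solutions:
 g(x) = C1 + 3*x*log(x) - 3*x + x*log(343/216)


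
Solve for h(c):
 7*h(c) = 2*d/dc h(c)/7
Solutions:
 h(c) = C1*exp(49*c/2)


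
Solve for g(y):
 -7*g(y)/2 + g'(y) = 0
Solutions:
 g(y) = C1*exp(7*y/2)


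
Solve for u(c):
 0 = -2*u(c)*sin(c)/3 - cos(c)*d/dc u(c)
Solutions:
 u(c) = C1*cos(c)^(2/3)


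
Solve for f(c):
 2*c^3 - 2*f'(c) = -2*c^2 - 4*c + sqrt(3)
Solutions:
 f(c) = C1 + c^4/4 + c^3/3 + c^2 - sqrt(3)*c/2


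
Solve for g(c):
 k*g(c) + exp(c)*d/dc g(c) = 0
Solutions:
 g(c) = C1*exp(k*exp(-c))


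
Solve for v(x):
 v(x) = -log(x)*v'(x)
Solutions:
 v(x) = C1*exp(-li(x))


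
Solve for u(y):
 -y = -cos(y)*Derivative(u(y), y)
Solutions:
 u(y) = C1 + Integral(y/cos(y), y)


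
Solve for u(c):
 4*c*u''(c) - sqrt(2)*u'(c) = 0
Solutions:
 u(c) = C1 + C2*c^(sqrt(2)/4 + 1)


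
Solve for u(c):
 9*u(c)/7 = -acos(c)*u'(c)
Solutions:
 u(c) = C1*exp(-9*Integral(1/acos(c), c)/7)


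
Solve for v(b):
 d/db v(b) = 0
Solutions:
 v(b) = C1


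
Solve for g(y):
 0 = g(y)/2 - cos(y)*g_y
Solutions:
 g(y) = C1*(sin(y) + 1)^(1/4)/(sin(y) - 1)^(1/4)


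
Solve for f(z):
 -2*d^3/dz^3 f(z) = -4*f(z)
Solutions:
 f(z) = C3*exp(2^(1/3)*z) + (C1*sin(2^(1/3)*sqrt(3)*z/2) + C2*cos(2^(1/3)*sqrt(3)*z/2))*exp(-2^(1/3)*z/2)


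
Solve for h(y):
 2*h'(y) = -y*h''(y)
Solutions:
 h(y) = C1 + C2/y


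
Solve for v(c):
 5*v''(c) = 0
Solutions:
 v(c) = C1 + C2*c


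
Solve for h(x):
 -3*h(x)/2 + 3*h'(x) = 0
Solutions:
 h(x) = C1*exp(x/2)


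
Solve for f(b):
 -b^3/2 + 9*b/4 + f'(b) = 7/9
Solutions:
 f(b) = C1 + b^4/8 - 9*b^2/8 + 7*b/9


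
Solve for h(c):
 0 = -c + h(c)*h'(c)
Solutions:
 h(c) = -sqrt(C1 + c^2)
 h(c) = sqrt(C1 + c^2)


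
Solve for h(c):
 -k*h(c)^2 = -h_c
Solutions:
 h(c) = -1/(C1 + c*k)


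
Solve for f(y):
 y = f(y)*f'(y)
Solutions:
 f(y) = -sqrt(C1 + y^2)
 f(y) = sqrt(C1 + y^2)


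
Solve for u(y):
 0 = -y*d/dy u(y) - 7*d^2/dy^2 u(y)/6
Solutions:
 u(y) = C1 + C2*erf(sqrt(21)*y/7)


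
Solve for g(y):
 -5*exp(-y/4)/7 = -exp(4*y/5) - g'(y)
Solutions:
 g(y) = C1 - 5*exp(4*y/5)/4 - 20*exp(-y/4)/7


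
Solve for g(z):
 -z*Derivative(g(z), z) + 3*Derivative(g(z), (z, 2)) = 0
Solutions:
 g(z) = C1 + C2*erfi(sqrt(6)*z/6)


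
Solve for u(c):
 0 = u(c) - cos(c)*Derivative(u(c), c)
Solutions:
 u(c) = C1*sqrt(sin(c) + 1)/sqrt(sin(c) - 1)


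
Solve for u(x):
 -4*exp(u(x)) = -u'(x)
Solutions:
 u(x) = log(-1/(C1 + 4*x))


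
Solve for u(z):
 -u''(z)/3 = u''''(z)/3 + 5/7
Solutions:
 u(z) = C1 + C2*z + C3*sin(z) + C4*cos(z) - 15*z^2/14


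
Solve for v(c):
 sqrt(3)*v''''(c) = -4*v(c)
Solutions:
 v(c) = (C1*sin(3^(7/8)*c/3) + C2*cos(3^(7/8)*c/3))*exp(-3^(7/8)*c/3) + (C3*sin(3^(7/8)*c/3) + C4*cos(3^(7/8)*c/3))*exp(3^(7/8)*c/3)


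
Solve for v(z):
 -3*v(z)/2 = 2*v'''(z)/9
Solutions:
 v(z) = C3*exp(-3*2^(1/3)*z/2) + (C1*sin(3*2^(1/3)*sqrt(3)*z/4) + C2*cos(3*2^(1/3)*sqrt(3)*z/4))*exp(3*2^(1/3)*z/4)


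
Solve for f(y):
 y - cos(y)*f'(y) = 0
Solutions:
 f(y) = C1 + Integral(y/cos(y), y)


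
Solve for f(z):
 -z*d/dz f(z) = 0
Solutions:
 f(z) = C1


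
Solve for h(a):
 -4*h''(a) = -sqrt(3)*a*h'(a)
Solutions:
 h(a) = C1 + C2*erfi(sqrt(2)*3^(1/4)*a/4)


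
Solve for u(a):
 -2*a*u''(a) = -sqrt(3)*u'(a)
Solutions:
 u(a) = C1 + C2*a^(sqrt(3)/2 + 1)


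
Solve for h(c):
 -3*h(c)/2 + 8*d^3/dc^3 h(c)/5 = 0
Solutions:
 h(c) = C3*exp(15^(1/3)*2^(2/3)*c/4) + (C1*sin(2^(2/3)*3^(5/6)*5^(1/3)*c/8) + C2*cos(2^(2/3)*3^(5/6)*5^(1/3)*c/8))*exp(-15^(1/3)*2^(2/3)*c/8)


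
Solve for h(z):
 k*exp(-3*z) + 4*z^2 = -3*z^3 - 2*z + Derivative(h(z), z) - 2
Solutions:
 h(z) = C1 - k*exp(-3*z)/3 + 3*z^4/4 + 4*z^3/3 + z^2 + 2*z


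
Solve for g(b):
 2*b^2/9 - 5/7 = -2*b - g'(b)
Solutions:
 g(b) = C1 - 2*b^3/27 - b^2 + 5*b/7


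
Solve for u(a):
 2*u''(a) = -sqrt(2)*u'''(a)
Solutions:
 u(a) = C1 + C2*a + C3*exp(-sqrt(2)*a)


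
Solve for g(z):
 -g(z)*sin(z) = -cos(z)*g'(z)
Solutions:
 g(z) = C1/cos(z)


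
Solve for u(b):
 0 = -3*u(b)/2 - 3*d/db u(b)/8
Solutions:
 u(b) = C1*exp(-4*b)


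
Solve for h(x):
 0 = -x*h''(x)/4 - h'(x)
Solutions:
 h(x) = C1 + C2/x^3


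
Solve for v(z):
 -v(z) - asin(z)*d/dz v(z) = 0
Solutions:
 v(z) = C1*exp(-Integral(1/asin(z), z))


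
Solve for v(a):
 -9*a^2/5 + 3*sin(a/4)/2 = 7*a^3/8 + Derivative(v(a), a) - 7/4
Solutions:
 v(a) = C1 - 7*a^4/32 - 3*a^3/5 + 7*a/4 - 6*cos(a/4)


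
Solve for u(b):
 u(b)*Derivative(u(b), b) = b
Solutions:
 u(b) = -sqrt(C1 + b^2)
 u(b) = sqrt(C1 + b^2)


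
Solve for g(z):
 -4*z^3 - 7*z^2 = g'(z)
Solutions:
 g(z) = C1 - z^4 - 7*z^3/3


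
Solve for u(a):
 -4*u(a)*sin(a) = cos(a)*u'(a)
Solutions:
 u(a) = C1*cos(a)^4


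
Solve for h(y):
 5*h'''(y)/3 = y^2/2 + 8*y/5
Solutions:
 h(y) = C1 + C2*y + C3*y^2 + y^5/200 + y^4/25


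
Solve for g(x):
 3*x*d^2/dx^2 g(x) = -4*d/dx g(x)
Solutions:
 g(x) = C1 + C2/x^(1/3)


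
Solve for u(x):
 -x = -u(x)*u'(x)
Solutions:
 u(x) = -sqrt(C1 + x^2)
 u(x) = sqrt(C1 + x^2)


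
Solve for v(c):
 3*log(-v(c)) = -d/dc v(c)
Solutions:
 -li(-v(c)) = C1 - 3*c


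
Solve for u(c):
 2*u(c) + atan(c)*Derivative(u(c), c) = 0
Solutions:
 u(c) = C1*exp(-2*Integral(1/atan(c), c))


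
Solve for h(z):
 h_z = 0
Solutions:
 h(z) = C1


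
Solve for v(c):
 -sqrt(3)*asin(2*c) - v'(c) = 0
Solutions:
 v(c) = C1 - sqrt(3)*(c*asin(2*c) + sqrt(1 - 4*c^2)/2)


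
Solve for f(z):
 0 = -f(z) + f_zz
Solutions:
 f(z) = C1*exp(-z) + C2*exp(z)


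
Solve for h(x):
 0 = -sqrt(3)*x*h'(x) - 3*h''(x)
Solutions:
 h(x) = C1 + C2*erf(sqrt(2)*3^(3/4)*x/6)


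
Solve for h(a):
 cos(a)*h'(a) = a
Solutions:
 h(a) = C1 + Integral(a/cos(a), a)


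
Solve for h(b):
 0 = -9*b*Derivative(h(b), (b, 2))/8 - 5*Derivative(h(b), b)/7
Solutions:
 h(b) = C1 + C2*b^(23/63)


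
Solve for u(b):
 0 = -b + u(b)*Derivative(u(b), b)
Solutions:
 u(b) = -sqrt(C1 + b^2)
 u(b) = sqrt(C1 + b^2)


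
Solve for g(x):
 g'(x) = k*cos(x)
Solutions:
 g(x) = C1 + k*sin(x)


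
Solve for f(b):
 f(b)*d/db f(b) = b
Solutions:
 f(b) = -sqrt(C1 + b^2)
 f(b) = sqrt(C1 + b^2)


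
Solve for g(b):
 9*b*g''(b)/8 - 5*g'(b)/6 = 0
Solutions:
 g(b) = C1 + C2*b^(47/27)


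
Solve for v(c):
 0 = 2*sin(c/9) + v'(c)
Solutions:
 v(c) = C1 + 18*cos(c/9)


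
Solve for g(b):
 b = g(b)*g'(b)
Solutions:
 g(b) = -sqrt(C1 + b^2)
 g(b) = sqrt(C1 + b^2)


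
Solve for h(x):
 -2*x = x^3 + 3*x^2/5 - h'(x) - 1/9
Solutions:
 h(x) = C1 + x^4/4 + x^3/5 + x^2 - x/9


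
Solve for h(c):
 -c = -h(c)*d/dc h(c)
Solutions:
 h(c) = -sqrt(C1 + c^2)
 h(c) = sqrt(C1 + c^2)


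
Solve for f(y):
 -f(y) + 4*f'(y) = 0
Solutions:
 f(y) = C1*exp(y/4)


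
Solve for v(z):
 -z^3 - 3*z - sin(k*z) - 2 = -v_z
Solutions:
 v(z) = C1 + z^4/4 + 3*z^2/2 + 2*z - cos(k*z)/k


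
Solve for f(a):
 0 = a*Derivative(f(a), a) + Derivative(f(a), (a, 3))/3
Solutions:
 f(a) = C1 + Integral(C2*airyai(-3^(1/3)*a) + C3*airybi(-3^(1/3)*a), a)


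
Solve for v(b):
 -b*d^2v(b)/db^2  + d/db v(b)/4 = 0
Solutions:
 v(b) = C1 + C2*b^(5/4)


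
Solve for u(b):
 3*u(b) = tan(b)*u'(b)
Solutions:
 u(b) = C1*sin(b)^3


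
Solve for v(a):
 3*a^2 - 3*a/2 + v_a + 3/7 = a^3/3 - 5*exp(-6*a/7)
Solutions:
 v(a) = C1 + a^4/12 - a^3 + 3*a^2/4 - 3*a/7 + 35*exp(-6*a/7)/6


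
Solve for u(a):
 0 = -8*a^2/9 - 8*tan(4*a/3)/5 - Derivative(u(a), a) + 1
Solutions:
 u(a) = C1 - 8*a^3/27 + a + 6*log(cos(4*a/3))/5


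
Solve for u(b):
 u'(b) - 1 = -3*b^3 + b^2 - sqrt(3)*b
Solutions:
 u(b) = C1 - 3*b^4/4 + b^3/3 - sqrt(3)*b^2/2 + b


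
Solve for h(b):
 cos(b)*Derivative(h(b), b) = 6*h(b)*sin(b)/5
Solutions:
 h(b) = C1/cos(b)^(6/5)


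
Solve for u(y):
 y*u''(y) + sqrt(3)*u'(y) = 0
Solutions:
 u(y) = C1 + C2*y^(1 - sqrt(3))


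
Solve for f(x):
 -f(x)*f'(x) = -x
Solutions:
 f(x) = -sqrt(C1 + x^2)
 f(x) = sqrt(C1 + x^2)


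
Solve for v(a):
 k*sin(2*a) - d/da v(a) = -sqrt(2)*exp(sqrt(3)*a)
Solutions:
 v(a) = C1 - k*cos(2*a)/2 + sqrt(6)*exp(sqrt(3)*a)/3


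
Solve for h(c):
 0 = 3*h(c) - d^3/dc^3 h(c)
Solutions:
 h(c) = C3*exp(3^(1/3)*c) + (C1*sin(3^(5/6)*c/2) + C2*cos(3^(5/6)*c/2))*exp(-3^(1/3)*c/2)


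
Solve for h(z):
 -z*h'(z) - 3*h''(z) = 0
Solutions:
 h(z) = C1 + C2*erf(sqrt(6)*z/6)


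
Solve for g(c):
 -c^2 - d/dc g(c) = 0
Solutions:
 g(c) = C1 - c^3/3


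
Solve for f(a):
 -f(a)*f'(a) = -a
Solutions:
 f(a) = -sqrt(C1 + a^2)
 f(a) = sqrt(C1 + a^2)


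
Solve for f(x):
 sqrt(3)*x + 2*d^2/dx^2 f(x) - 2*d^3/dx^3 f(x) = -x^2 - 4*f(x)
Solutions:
 f(x) = C1*exp(x*(-(3*sqrt(87) + 28)^(1/3) - 1/(3*sqrt(87) + 28)^(1/3) + 2)/6)*sin(sqrt(3)*x*(-(3*sqrt(87) + 28)^(1/3) + (3*sqrt(87) + 28)^(-1/3))/6) + C2*exp(x*(-(3*sqrt(87) + 28)^(1/3) - 1/(3*sqrt(87) + 28)^(1/3) + 2)/6)*cos(sqrt(3)*x*(-(3*sqrt(87) + 28)^(1/3) + (3*sqrt(87) + 28)^(-1/3))/6) + C3*exp(x*((3*sqrt(87) + 28)^(-1/3) + 1 + (3*sqrt(87) + 28)^(1/3))/3) - x^2/4 - sqrt(3)*x/4 + 1/4


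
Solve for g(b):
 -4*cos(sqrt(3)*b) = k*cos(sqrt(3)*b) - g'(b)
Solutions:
 g(b) = C1 + sqrt(3)*k*sin(sqrt(3)*b)/3 + 4*sqrt(3)*sin(sqrt(3)*b)/3


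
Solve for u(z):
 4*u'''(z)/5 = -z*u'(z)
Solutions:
 u(z) = C1 + Integral(C2*airyai(-10^(1/3)*z/2) + C3*airybi(-10^(1/3)*z/2), z)


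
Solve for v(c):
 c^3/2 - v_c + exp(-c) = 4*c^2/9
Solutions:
 v(c) = C1 + c^4/8 - 4*c^3/27 - exp(-c)


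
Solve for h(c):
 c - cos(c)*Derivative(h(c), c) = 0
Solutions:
 h(c) = C1 + Integral(c/cos(c), c)


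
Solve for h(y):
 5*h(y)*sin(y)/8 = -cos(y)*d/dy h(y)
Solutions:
 h(y) = C1*cos(y)^(5/8)


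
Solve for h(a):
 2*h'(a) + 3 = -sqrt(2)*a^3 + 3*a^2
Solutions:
 h(a) = C1 - sqrt(2)*a^4/8 + a^3/2 - 3*a/2


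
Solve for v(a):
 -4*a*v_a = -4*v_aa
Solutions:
 v(a) = C1 + C2*erfi(sqrt(2)*a/2)


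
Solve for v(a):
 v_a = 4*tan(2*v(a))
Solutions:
 v(a) = -asin(C1*exp(8*a))/2 + pi/2
 v(a) = asin(C1*exp(8*a))/2


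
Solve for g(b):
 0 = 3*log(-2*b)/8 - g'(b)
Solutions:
 g(b) = C1 + 3*b*log(-b)/8 + 3*b*(-1 + log(2))/8


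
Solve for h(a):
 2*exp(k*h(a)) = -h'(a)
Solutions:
 h(a) = Piecewise((log(1/(C1*k + 2*a*k))/k, Ne(k, 0)), (nan, True))
 h(a) = Piecewise((C1 - 2*a, Eq(k, 0)), (nan, True))


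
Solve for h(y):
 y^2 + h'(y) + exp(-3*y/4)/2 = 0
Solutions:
 h(y) = C1 - y^3/3 + 2*exp(-3*y/4)/3


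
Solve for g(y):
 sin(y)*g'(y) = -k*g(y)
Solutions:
 g(y) = C1*exp(k*(-log(cos(y) - 1) + log(cos(y) + 1))/2)


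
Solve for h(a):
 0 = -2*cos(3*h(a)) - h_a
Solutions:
 h(a) = -asin((C1 + exp(12*a))/(C1 - exp(12*a)))/3 + pi/3
 h(a) = asin((C1 + exp(12*a))/(C1 - exp(12*a)))/3


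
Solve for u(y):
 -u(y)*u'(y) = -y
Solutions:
 u(y) = -sqrt(C1 + y^2)
 u(y) = sqrt(C1 + y^2)


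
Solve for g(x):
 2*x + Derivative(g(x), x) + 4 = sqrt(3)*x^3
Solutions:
 g(x) = C1 + sqrt(3)*x^4/4 - x^2 - 4*x


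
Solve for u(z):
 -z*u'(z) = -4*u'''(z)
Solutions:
 u(z) = C1 + Integral(C2*airyai(2^(1/3)*z/2) + C3*airybi(2^(1/3)*z/2), z)


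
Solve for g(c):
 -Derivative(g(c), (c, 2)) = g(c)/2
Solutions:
 g(c) = C1*sin(sqrt(2)*c/2) + C2*cos(sqrt(2)*c/2)


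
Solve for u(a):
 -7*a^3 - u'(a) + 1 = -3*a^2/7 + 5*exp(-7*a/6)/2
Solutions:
 u(a) = C1 - 7*a^4/4 + a^3/7 + a + 15*exp(-7*a/6)/7


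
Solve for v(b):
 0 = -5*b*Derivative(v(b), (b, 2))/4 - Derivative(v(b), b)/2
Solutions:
 v(b) = C1 + C2*b^(3/5)


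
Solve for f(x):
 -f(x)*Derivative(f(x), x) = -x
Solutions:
 f(x) = -sqrt(C1 + x^2)
 f(x) = sqrt(C1 + x^2)


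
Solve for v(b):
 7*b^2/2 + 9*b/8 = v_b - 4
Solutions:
 v(b) = C1 + 7*b^3/6 + 9*b^2/16 + 4*b


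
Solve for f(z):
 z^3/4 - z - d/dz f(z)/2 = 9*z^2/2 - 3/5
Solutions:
 f(z) = C1 + z^4/8 - 3*z^3 - z^2 + 6*z/5


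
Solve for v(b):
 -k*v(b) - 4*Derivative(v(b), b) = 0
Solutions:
 v(b) = C1*exp(-b*k/4)


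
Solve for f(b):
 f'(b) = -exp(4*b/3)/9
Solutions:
 f(b) = C1 - exp(4*b/3)/12


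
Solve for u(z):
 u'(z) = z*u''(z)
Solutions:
 u(z) = C1 + C2*z^2


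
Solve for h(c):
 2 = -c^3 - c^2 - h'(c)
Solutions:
 h(c) = C1 - c^4/4 - c^3/3 - 2*c


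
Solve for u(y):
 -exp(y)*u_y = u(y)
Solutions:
 u(y) = C1*exp(exp(-y))


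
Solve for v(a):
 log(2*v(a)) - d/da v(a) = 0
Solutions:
 -Integral(1/(log(_y) + log(2)), (_y, v(a))) = C1 - a


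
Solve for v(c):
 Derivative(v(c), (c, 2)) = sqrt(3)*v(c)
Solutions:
 v(c) = C1*exp(-3^(1/4)*c) + C2*exp(3^(1/4)*c)


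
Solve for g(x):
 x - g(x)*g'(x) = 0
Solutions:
 g(x) = -sqrt(C1 + x^2)
 g(x) = sqrt(C1 + x^2)


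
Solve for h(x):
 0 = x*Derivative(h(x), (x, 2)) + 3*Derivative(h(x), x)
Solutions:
 h(x) = C1 + C2/x^2


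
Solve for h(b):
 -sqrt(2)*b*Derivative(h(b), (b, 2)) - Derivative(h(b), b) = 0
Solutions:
 h(b) = C1 + C2*b^(1 - sqrt(2)/2)


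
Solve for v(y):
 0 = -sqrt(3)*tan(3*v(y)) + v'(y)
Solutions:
 v(y) = -asin(C1*exp(3*sqrt(3)*y))/3 + pi/3
 v(y) = asin(C1*exp(3*sqrt(3)*y))/3


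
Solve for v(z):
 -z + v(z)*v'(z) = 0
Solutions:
 v(z) = -sqrt(C1 + z^2)
 v(z) = sqrt(C1 + z^2)


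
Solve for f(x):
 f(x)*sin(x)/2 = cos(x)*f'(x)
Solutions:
 f(x) = C1/sqrt(cos(x))


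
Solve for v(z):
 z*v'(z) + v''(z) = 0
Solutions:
 v(z) = C1 + C2*erf(sqrt(2)*z/2)


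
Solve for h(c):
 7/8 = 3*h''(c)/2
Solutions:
 h(c) = C1 + C2*c + 7*c^2/24


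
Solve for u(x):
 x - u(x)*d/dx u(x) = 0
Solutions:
 u(x) = -sqrt(C1 + x^2)
 u(x) = sqrt(C1 + x^2)


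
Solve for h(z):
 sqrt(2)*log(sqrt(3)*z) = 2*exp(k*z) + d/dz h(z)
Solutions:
 h(z) = C1 + sqrt(2)*z*log(z) + sqrt(2)*z*(-1 + log(3)/2) + Piecewise((-2*exp(k*z)/k, Ne(k, 0)), (-2*z, True))


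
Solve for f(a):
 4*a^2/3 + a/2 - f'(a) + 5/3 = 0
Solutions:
 f(a) = C1 + 4*a^3/9 + a^2/4 + 5*a/3


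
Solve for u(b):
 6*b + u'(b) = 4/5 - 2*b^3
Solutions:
 u(b) = C1 - b^4/2 - 3*b^2 + 4*b/5


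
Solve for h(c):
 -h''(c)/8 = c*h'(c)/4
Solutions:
 h(c) = C1 + C2*erf(c)


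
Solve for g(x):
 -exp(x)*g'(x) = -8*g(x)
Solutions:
 g(x) = C1*exp(-8*exp(-x))


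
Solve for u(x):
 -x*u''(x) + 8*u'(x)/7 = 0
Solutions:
 u(x) = C1 + C2*x^(15/7)


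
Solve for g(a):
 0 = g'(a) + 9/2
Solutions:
 g(a) = C1 - 9*a/2


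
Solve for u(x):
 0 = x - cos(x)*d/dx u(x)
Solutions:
 u(x) = C1 + Integral(x/cos(x), x)


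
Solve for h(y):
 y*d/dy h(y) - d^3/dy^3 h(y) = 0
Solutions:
 h(y) = C1 + Integral(C2*airyai(y) + C3*airybi(y), y)


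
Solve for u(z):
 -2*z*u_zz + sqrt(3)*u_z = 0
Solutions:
 u(z) = C1 + C2*z^(sqrt(3)/2 + 1)


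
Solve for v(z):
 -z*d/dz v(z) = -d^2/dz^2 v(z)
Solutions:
 v(z) = C1 + C2*erfi(sqrt(2)*z/2)


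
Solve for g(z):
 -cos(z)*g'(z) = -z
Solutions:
 g(z) = C1 + Integral(z/cos(z), z)


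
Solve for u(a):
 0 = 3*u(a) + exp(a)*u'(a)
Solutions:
 u(a) = C1*exp(3*exp(-a))


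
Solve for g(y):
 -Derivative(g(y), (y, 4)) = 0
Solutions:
 g(y) = C1 + C2*y + C3*y^2 + C4*y^3


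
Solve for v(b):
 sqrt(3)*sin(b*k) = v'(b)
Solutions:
 v(b) = C1 - sqrt(3)*cos(b*k)/k


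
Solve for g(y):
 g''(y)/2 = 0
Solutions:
 g(y) = C1 + C2*y


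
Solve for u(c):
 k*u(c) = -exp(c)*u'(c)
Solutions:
 u(c) = C1*exp(k*exp(-c))


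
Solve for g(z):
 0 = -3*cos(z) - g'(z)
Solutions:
 g(z) = C1 - 3*sin(z)


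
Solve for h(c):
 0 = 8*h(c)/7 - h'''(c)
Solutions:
 h(c) = C3*exp(2*7^(2/3)*c/7) + (C1*sin(sqrt(3)*7^(2/3)*c/7) + C2*cos(sqrt(3)*7^(2/3)*c/7))*exp(-7^(2/3)*c/7)


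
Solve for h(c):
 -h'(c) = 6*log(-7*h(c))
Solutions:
 Integral(1/(log(-_y) + log(7)), (_y, h(c)))/6 = C1 - c


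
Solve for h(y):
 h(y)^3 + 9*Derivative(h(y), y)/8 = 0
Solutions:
 h(y) = -3*sqrt(2)*sqrt(-1/(C1 - 8*y))/2
 h(y) = 3*sqrt(2)*sqrt(-1/(C1 - 8*y))/2


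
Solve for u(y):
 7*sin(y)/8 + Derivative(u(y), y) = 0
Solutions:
 u(y) = C1 + 7*cos(y)/8


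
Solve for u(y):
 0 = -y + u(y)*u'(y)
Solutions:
 u(y) = -sqrt(C1 + y^2)
 u(y) = sqrt(C1 + y^2)


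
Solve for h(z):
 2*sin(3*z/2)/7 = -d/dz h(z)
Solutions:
 h(z) = C1 + 4*cos(3*z/2)/21


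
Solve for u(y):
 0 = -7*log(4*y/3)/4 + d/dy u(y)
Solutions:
 u(y) = C1 + 7*y*log(y)/4 - 7*y*log(3)/4 - 7*y/4 + 7*y*log(2)/2


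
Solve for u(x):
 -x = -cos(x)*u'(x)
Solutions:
 u(x) = C1 + Integral(x/cos(x), x)


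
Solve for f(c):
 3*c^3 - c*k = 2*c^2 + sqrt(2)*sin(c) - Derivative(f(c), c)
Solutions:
 f(c) = C1 - 3*c^4/4 + 2*c^3/3 + c^2*k/2 - sqrt(2)*cos(c)


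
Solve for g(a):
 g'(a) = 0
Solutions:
 g(a) = C1


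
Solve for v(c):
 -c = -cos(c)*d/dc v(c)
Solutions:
 v(c) = C1 + Integral(c/cos(c), c)


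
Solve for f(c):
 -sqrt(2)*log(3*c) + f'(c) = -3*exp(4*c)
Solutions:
 f(c) = C1 + sqrt(2)*c*log(c) + sqrt(2)*c*(-1 + log(3)) - 3*exp(4*c)/4


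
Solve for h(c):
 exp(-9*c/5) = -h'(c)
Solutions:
 h(c) = C1 + 5*exp(-9*c/5)/9


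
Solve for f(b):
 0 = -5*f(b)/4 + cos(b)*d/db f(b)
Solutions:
 f(b) = C1*(sin(b) + 1)^(5/8)/(sin(b) - 1)^(5/8)


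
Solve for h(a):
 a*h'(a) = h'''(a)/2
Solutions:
 h(a) = C1 + Integral(C2*airyai(2^(1/3)*a) + C3*airybi(2^(1/3)*a), a)


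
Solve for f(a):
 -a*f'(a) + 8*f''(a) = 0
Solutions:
 f(a) = C1 + C2*erfi(a/4)


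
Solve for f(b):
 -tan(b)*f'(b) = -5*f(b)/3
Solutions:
 f(b) = C1*sin(b)^(5/3)


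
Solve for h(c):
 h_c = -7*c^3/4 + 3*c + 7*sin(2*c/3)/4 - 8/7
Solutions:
 h(c) = C1 - 7*c^4/16 + 3*c^2/2 - 8*c/7 - 21*cos(2*c/3)/8


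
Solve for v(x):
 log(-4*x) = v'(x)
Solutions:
 v(x) = C1 + x*log(-x) + x*(-1 + 2*log(2))


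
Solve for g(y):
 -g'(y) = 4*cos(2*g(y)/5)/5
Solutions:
 4*y/5 - 5*log(sin(2*g(y)/5) - 1)/4 + 5*log(sin(2*g(y)/5) + 1)/4 = C1


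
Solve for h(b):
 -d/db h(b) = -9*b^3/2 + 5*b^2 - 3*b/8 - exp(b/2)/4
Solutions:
 h(b) = C1 + 9*b^4/8 - 5*b^3/3 + 3*b^2/16 + exp(b/2)/2


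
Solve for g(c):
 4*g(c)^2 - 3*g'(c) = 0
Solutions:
 g(c) = -3/(C1 + 4*c)


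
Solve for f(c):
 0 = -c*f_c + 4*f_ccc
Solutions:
 f(c) = C1 + Integral(C2*airyai(2^(1/3)*c/2) + C3*airybi(2^(1/3)*c/2), c)


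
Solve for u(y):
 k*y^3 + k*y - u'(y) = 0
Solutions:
 u(y) = C1 + k*y^4/4 + k*y^2/2


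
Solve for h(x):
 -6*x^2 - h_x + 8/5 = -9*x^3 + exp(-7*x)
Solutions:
 h(x) = C1 + 9*x^4/4 - 2*x^3 + 8*x/5 + exp(-7*x)/7


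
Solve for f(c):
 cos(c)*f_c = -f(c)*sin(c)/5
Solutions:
 f(c) = C1*cos(c)^(1/5)


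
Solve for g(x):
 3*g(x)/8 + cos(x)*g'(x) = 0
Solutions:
 g(x) = C1*(sin(x) - 1)^(3/16)/(sin(x) + 1)^(3/16)


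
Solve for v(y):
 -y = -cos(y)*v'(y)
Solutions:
 v(y) = C1 + Integral(y/cos(y), y)


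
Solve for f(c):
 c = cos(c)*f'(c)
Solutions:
 f(c) = C1 + Integral(c/cos(c), c)


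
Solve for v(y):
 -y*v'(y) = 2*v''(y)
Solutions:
 v(y) = C1 + C2*erf(y/2)


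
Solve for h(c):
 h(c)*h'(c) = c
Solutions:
 h(c) = -sqrt(C1 + c^2)
 h(c) = sqrt(C1 + c^2)


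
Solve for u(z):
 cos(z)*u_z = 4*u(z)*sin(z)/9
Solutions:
 u(z) = C1/cos(z)^(4/9)


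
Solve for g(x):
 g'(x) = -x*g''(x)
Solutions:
 g(x) = C1 + C2*log(x)


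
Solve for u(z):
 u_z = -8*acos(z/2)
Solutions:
 u(z) = C1 - 8*z*acos(z/2) + 8*sqrt(4 - z^2)


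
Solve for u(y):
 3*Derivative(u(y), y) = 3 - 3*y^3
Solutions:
 u(y) = C1 - y^4/4 + y


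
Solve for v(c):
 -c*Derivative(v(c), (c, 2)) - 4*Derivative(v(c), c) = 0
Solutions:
 v(c) = C1 + C2/c^3


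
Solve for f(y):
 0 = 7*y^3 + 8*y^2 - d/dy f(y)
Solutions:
 f(y) = C1 + 7*y^4/4 + 8*y^3/3


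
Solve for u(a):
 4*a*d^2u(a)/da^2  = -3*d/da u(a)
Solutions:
 u(a) = C1 + C2*a^(1/4)


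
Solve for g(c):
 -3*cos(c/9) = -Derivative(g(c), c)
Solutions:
 g(c) = C1 + 27*sin(c/9)


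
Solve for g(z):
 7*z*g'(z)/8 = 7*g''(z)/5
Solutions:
 g(z) = C1 + C2*erfi(sqrt(5)*z/4)


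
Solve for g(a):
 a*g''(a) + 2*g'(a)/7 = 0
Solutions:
 g(a) = C1 + C2*a^(5/7)


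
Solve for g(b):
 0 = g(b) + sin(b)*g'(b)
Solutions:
 g(b) = C1*sqrt(cos(b) + 1)/sqrt(cos(b) - 1)


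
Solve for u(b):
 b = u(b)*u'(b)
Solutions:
 u(b) = -sqrt(C1 + b^2)
 u(b) = sqrt(C1 + b^2)


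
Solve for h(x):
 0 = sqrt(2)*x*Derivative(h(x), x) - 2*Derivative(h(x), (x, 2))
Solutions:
 h(x) = C1 + C2*erfi(2^(1/4)*x/2)


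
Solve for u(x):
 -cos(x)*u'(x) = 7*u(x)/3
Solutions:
 u(x) = C1*(sin(x) - 1)^(7/6)/(sin(x) + 1)^(7/6)


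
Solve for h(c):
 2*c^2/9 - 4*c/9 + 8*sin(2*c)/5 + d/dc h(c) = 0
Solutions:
 h(c) = C1 - 2*c^3/27 + 2*c^2/9 + 4*cos(2*c)/5


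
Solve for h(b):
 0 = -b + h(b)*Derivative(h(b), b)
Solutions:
 h(b) = -sqrt(C1 + b^2)
 h(b) = sqrt(C1 + b^2)


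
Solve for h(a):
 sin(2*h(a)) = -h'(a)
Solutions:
 h(a) = pi - acos((-C1 - exp(4*a))/(C1 - exp(4*a)))/2
 h(a) = acos((-C1 - exp(4*a))/(C1 - exp(4*a)))/2


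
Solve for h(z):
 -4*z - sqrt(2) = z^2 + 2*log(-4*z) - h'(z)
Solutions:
 h(z) = C1 + z^3/3 + 2*z^2 + 2*z*log(-z) + z*(-2 + sqrt(2) + 4*log(2))


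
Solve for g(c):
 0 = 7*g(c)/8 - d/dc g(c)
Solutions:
 g(c) = C1*exp(7*c/8)


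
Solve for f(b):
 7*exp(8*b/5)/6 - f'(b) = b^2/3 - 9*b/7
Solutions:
 f(b) = C1 - b^3/9 + 9*b^2/14 + 35*exp(8*b/5)/48


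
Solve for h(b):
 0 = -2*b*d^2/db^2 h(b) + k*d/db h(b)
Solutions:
 h(b) = C1 + b^(re(k)/2 + 1)*(C2*sin(log(b)*Abs(im(k))/2) + C3*cos(log(b)*im(k)/2))


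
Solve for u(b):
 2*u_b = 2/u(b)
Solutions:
 u(b) = -sqrt(C1 + 2*b)
 u(b) = sqrt(C1 + 2*b)


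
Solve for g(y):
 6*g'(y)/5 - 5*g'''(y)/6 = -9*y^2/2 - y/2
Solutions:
 g(y) = C1 + C2*exp(-6*y/5) + C3*exp(6*y/5) - 5*y^3/4 - 5*y^2/24 - 125*y/24


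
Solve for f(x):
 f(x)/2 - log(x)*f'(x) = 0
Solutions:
 f(x) = C1*exp(li(x)/2)


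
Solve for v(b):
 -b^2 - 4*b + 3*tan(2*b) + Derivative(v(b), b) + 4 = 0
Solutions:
 v(b) = C1 + b^3/3 + 2*b^2 - 4*b + 3*log(cos(2*b))/2


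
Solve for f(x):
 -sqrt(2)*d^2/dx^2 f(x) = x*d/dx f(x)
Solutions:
 f(x) = C1 + C2*erf(2^(1/4)*x/2)


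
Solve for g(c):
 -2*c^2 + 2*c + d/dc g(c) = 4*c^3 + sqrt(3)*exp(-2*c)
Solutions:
 g(c) = C1 + c^4 + 2*c^3/3 - c^2 - sqrt(3)*exp(-2*c)/2


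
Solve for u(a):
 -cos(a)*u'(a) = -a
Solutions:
 u(a) = C1 + Integral(a/cos(a), a)
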